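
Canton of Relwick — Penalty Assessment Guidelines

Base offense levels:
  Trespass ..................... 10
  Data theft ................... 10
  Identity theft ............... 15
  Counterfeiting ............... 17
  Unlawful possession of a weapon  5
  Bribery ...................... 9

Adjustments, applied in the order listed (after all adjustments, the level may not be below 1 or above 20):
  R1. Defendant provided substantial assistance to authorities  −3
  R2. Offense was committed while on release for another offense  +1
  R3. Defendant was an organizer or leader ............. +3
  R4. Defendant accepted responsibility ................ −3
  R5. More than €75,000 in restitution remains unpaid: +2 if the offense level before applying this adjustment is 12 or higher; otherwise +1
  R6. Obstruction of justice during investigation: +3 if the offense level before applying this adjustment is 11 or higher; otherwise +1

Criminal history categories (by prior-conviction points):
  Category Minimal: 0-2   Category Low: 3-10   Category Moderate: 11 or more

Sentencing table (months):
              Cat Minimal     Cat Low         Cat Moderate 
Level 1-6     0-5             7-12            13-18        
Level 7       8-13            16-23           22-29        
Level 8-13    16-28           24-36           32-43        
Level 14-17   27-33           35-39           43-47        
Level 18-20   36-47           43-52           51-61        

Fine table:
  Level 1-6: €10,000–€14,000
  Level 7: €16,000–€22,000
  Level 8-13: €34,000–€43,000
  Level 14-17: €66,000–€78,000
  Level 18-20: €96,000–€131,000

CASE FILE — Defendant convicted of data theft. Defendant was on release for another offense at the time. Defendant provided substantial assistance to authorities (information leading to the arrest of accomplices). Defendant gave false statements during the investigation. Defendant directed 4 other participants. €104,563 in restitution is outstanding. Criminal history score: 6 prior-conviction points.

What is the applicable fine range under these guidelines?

Base offense level for data theft: 10.
R1 applies: 10 − 3 = 7.
R2 applies: 7 + 1 = 8.
R3 applies: 8 + 3 = 11.
R5 applies (level before this adjustment is 11 < 12, so +1): 11 + 1 = 12.
R6 applies (level before this adjustment is 12 ≥ 11, so +3): 12 + 3 = 15.
Final offense level: 15.
Level 15 falls in the 14-17 band.
Fine table: Level 14-17 → €66,000–€78,000.

€66,000–€78,000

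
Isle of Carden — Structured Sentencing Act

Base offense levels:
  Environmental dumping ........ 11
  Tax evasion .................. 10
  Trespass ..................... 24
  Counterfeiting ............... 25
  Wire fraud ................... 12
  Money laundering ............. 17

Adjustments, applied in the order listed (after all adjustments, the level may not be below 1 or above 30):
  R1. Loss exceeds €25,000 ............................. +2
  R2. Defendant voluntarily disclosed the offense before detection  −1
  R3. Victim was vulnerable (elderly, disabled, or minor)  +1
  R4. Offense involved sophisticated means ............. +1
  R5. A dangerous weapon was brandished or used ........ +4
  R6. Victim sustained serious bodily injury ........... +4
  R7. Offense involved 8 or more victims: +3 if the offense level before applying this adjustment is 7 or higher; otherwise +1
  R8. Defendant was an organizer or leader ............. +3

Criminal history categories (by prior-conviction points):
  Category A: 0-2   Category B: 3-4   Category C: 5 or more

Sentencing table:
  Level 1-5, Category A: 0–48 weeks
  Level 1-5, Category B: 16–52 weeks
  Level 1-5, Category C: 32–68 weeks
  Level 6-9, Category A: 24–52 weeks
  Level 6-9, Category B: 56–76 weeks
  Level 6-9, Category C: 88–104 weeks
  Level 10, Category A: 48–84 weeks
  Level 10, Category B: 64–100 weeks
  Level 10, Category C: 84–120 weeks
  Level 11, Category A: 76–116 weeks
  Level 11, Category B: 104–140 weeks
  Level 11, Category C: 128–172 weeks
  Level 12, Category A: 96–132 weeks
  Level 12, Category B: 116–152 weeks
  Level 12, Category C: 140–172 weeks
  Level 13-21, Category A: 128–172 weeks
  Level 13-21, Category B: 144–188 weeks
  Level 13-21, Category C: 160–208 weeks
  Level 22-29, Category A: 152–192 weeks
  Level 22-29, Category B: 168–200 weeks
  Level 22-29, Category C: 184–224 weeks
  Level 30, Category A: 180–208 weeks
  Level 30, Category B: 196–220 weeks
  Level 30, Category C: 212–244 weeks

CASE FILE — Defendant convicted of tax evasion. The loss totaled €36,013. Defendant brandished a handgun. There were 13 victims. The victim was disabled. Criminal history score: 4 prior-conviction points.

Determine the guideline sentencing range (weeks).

Base offense level for tax evasion: 10.
R1 applies: 10 + 2 = 12.
R3 applies: 12 + 1 = 13.
R5 applies: 13 + 4 = 17.
R6 does not apply.
R7 applies (level before this adjustment is 17 ≥ 7, so +3): 17 + 3 = 20.
Final offense level: 20.
Criminal history: 4 prior points → Category B (3-4).
Level 20 falls in the 13-21 band.
Grid: Level 13-21 × Category B = 144-188 weeks.

144-188 weeks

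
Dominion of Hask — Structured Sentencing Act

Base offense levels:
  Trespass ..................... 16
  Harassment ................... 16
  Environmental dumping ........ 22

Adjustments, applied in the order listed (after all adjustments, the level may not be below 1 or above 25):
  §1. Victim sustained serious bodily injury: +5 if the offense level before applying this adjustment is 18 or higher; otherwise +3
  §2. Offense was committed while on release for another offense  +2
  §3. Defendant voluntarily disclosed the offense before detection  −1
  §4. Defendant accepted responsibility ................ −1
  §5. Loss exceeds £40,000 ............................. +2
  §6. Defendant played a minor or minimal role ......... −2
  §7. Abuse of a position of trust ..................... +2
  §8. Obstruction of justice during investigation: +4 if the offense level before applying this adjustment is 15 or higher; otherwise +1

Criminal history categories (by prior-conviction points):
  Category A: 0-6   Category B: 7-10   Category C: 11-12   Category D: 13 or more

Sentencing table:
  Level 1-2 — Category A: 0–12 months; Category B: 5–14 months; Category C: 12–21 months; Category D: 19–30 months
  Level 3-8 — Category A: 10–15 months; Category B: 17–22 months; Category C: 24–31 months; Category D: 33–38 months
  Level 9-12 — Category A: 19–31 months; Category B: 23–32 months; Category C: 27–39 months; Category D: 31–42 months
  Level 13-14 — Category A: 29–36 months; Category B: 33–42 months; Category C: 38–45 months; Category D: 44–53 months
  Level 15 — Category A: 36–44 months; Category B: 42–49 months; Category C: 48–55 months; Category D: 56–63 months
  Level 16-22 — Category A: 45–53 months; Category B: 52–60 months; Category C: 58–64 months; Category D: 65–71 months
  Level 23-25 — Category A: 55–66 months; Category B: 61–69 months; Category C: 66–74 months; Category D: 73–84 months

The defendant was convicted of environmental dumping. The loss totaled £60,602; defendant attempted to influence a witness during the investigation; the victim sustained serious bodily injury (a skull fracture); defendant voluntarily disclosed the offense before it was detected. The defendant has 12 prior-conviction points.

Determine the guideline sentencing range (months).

66-74 months

Base offense level for environmental dumping: 22.
§1 applies (level before this adjustment is 22 ≥ 18, so +5): 22 + 5 = 27.
§3 applies: 27 − 1 = 26.
§5 applies: 26 + 2 = 28.
§8 applies (level before this adjustment is 28 ≥ 15, so +4): 28 + 4 = 32.
Level 32 exceeds the maximum of 25; capped at 25.
Final offense level: 25.
Criminal history: 12 prior points → Category C (11-12).
Level 25 falls in the 23-25 band.
Grid: Level 23-25 × Category C = 66-74 months.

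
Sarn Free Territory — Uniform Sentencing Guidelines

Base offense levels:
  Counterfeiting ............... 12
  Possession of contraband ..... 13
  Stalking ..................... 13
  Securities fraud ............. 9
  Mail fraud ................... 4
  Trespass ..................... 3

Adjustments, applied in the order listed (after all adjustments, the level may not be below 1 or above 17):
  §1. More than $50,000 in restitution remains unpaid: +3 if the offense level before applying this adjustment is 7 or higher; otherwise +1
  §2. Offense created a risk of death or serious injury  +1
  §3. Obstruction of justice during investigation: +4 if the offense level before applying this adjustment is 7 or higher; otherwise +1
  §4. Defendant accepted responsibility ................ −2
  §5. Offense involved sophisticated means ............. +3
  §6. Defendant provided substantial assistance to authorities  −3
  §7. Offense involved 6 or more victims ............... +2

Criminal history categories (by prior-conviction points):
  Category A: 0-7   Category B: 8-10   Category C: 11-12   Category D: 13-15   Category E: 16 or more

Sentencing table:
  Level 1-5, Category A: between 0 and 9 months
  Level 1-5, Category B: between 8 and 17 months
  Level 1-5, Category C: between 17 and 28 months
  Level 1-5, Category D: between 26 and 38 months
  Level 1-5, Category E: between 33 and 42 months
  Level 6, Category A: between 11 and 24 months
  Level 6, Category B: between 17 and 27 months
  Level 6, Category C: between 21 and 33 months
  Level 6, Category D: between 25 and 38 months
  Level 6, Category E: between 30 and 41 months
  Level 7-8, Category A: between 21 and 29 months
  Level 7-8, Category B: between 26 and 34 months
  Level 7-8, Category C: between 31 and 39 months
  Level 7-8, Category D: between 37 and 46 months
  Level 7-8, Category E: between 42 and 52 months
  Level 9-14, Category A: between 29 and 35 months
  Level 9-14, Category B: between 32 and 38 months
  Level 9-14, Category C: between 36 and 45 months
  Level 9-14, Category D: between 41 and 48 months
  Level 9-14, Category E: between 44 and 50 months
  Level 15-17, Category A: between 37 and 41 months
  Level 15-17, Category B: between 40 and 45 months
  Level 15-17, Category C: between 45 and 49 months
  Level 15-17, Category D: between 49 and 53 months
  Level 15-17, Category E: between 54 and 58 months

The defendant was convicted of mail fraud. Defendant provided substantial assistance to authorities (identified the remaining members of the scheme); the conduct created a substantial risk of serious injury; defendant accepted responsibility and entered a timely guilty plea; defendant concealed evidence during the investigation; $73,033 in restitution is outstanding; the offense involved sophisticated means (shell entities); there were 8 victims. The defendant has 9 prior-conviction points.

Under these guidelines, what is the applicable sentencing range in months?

26-34 months

Base offense level for mail fraud: 4.
§1 applies (level before this adjustment is 4 < 7, so +1): 4 + 1 = 5.
§2 applies: 5 + 1 = 6.
§3 applies (level before this adjustment is 6 < 7, so +1): 6 + 1 = 7.
§4 applies: 7 − 2 = 5.
§5 applies: 5 + 3 = 8.
§6 applies: 8 − 3 = 5.
§7 applies: 5 + 2 = 7.
Final offense level: 7.
Criminal history: 9 prior points → Category B (8-10).
Level 7 falls in the 7-8 band.
Grid: Level 7-8 × Category B = 26-34 months.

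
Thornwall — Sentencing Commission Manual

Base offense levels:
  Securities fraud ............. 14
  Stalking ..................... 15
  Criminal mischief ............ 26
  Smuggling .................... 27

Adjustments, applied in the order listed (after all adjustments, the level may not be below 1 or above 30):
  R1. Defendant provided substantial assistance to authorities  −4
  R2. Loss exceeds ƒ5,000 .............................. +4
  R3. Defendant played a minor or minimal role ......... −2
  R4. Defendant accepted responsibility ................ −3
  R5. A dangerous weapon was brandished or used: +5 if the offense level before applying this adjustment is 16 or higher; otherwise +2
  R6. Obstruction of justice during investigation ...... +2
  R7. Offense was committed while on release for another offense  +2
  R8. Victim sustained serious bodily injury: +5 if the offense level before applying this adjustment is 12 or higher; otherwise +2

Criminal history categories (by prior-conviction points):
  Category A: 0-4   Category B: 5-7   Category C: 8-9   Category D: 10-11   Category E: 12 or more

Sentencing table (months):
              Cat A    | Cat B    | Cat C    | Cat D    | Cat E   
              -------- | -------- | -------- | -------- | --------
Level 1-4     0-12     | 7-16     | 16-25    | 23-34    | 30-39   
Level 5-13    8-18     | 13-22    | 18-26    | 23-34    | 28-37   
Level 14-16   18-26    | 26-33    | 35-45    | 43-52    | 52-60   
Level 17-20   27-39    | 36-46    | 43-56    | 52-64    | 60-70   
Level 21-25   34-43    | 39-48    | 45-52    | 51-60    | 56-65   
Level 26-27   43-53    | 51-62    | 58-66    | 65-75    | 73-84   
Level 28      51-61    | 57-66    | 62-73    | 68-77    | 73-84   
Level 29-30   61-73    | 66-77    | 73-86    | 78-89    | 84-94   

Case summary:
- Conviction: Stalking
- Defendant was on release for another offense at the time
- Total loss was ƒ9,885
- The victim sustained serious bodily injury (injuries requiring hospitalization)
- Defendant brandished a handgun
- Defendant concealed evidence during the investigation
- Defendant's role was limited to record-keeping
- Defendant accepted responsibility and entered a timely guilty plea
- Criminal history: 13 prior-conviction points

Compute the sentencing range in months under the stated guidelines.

Base offense level for stalking: 15.
R1 does not apply.
R2 applies: 15 + 4 = 19.
R3 applies: 19 − 2 = 17.
R4 applies: 17 − 3 = 14.
R5 applies (level before this adjustment is 14 < 16, so +2): 14 + 2 = 16.
R6 applies: 16 + 2 = 18.
R7 applies: 18 + 2 = 20.
R8 applies (level before this adjustment is 20 ≥ 12, so +5): 20 + 5 = 25.
Final offense level: 25.
Criminal history: 13 prior points → Category E (12+).
Level 25 falls in the 21-25 band.
Grid: Level 21-25 × Category E = 56-65 months.

56-65 months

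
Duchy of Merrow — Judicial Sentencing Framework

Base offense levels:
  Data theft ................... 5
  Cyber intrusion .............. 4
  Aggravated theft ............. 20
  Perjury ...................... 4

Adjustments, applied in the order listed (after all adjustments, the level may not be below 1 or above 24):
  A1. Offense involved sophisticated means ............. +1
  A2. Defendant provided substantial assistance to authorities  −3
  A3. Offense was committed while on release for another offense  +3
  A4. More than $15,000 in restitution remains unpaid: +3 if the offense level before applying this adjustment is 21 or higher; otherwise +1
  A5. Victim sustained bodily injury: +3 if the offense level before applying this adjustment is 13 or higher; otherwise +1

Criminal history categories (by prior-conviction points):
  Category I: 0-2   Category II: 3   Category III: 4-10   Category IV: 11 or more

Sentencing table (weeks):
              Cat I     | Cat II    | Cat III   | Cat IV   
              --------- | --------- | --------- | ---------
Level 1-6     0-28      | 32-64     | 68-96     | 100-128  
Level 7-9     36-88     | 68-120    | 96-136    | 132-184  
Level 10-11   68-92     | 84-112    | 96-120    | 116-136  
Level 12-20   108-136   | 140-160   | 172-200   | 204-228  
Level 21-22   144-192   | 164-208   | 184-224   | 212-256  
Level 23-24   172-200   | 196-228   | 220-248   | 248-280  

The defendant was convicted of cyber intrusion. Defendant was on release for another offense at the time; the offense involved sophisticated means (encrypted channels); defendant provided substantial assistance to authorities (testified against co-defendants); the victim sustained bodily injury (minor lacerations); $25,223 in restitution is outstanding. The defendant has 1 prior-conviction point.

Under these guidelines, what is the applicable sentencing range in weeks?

Base offense level for cyber intrusion: 4.
A1 applies: 4 + 1 = 5.
A2 applies: 5 − 3 = 2.
A3 applies: 2 + 3 = 5.
A4 applies (level before this adjustment is 5 < 21, so +1): 5 + 1 = 6.
A5 applies (level before this adjustment is 6 < 13, so +1): 6 + 1 = 7.
Final offense level: 7.
Criminal history: 1 prior point → Category I (0-2).
Level 7 falls in the 7-9 band.
Grid: Level 7-9 × Category I = 36-88 weeks.

36-88 weeks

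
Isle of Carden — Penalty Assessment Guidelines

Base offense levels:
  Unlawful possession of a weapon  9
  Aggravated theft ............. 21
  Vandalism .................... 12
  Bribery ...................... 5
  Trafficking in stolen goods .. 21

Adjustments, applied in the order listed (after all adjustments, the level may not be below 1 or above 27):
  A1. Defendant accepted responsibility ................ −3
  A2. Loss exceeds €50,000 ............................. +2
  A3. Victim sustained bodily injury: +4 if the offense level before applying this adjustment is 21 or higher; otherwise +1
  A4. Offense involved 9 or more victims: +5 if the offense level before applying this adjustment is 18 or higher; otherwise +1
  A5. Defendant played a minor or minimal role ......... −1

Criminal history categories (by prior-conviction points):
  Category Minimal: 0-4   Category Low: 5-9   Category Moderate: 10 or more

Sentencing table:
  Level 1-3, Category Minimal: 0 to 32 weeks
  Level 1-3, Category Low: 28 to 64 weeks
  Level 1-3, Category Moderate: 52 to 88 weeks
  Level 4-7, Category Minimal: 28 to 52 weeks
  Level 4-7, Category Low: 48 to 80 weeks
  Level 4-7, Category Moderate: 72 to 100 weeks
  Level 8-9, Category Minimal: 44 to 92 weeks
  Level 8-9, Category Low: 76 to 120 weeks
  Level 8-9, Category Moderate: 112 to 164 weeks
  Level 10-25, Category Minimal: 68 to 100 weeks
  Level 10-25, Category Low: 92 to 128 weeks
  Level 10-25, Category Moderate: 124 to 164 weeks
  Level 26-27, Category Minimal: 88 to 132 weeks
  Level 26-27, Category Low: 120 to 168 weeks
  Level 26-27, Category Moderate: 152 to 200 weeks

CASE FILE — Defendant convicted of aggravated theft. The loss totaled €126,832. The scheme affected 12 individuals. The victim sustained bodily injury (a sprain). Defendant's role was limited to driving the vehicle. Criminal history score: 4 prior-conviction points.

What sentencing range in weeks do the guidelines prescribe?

88-132 weeks

Base offense level for aggravated theft: 21.
A2 applies: 21 + 2 = 23.
A3 applies (level before this adjustment is 23 ≥ 21, so +4): 23 + 4 = 27.
A4 applies (level before this adjustment is 27 ≥ 18, so +5): 27 + 5 = 32.
A5 applies: 32 − 1 = 31.
Level 31 exceeds the maximum of 27; capped at 27.
Final offense level: 27.
Criminal history: 4 prior points → Category Minimal (0-4).
Level 27 falls in the 26-27 band.
Grid: Level 26-27 × Category Minimal = 88-132 weeks.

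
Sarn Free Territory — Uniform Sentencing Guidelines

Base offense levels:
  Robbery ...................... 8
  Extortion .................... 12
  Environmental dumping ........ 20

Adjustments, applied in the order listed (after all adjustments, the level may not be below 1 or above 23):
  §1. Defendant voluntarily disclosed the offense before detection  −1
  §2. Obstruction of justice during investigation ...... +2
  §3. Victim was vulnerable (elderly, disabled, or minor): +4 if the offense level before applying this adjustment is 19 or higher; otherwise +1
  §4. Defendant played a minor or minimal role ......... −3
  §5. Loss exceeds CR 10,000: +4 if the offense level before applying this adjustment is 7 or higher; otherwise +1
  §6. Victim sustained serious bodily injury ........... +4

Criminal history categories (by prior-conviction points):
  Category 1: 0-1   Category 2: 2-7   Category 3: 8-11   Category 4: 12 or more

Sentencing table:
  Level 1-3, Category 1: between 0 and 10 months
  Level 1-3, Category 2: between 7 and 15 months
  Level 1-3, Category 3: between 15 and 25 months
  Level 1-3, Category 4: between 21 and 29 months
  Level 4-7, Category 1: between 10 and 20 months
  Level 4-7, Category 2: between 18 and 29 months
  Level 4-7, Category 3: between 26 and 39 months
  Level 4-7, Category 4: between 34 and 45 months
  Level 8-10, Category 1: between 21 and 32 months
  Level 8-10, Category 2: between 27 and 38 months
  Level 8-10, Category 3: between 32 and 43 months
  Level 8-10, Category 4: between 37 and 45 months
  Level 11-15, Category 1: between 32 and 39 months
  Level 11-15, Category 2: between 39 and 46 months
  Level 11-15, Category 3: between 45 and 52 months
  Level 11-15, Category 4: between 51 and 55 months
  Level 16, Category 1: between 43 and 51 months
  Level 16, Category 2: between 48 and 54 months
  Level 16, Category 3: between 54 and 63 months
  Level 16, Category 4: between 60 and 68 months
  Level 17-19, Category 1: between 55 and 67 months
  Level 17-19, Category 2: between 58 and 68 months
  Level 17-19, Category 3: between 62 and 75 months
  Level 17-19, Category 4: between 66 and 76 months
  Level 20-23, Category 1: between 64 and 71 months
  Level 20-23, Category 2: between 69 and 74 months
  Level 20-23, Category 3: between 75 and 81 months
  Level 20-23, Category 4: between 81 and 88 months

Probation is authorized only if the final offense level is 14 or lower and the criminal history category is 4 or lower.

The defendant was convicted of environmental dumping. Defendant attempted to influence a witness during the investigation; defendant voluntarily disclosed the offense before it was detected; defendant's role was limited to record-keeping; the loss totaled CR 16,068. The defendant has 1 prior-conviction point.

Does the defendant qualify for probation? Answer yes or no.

Base offense level for environmental dumping: 20.
§1 applies: 20 − 1 = 19.
§2 applies: 19 + 2 = 21.
§3 does not apply.
§4 applies: 21 − 3 = 18.
§5 applies (level before this adjustment is 18 ≥ 7, so +4): 18 + 4 = 22.
§6 does not apply.
Final offense level: 22.
Criminal history: 1 prior point → Category 1 (0-1).
Level 22 falls in the 20-23 band.
Grid: Level 20-23 × Category 1 = 64-71 months.
Probation check: level 22 > 14 and category 1 ≤ 4 → not eligible.

No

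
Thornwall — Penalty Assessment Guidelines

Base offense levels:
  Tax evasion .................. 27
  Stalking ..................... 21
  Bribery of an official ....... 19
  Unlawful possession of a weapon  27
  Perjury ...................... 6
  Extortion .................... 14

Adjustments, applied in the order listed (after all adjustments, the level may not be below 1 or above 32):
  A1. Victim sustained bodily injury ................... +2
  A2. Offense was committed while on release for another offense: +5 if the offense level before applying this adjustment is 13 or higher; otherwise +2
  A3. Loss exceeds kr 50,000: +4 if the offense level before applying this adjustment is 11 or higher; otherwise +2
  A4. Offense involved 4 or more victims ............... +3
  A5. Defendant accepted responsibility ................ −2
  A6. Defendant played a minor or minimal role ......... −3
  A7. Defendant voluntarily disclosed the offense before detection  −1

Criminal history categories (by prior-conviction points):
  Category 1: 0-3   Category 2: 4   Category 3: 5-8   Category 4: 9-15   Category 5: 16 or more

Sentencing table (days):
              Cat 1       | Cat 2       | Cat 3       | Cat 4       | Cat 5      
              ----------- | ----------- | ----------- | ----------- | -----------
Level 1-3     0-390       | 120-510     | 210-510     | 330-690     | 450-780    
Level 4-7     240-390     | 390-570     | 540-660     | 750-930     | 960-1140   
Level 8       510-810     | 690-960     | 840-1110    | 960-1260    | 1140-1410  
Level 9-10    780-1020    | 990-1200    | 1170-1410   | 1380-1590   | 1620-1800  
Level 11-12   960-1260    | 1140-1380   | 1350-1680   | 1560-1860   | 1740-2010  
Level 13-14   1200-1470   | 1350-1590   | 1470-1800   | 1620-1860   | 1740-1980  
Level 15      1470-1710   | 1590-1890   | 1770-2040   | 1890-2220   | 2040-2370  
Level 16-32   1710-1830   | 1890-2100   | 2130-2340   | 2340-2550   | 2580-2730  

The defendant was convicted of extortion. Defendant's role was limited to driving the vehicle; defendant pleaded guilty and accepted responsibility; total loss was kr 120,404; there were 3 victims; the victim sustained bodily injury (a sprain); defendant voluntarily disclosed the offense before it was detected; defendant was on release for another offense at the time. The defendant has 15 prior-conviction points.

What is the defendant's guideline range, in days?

Base offense level for extortion: 14.
A1 applies: 14 + 2 = 16.
A2 applies (level before this adjustment is 16 ≥ 13, so +5): 16 + 5 = 21.
A3 applies (level before this adjustment is 21 ≥ 11, so +4): 21 + 4 = 25.
A4 does not apply.
A5 applies: 25 − 2 = 23.
A6 applies: 23 − 3 = 20.
A7 applies: 20 − 1 = 19.
Final offense level: 19.
Criminal history: 15 prior points → Category 4 (9-15).
Level 19 falls in the 16-32 band.
Grid: Level 16-32 × Category 4 = 2340-2550 days.

2340-2550 days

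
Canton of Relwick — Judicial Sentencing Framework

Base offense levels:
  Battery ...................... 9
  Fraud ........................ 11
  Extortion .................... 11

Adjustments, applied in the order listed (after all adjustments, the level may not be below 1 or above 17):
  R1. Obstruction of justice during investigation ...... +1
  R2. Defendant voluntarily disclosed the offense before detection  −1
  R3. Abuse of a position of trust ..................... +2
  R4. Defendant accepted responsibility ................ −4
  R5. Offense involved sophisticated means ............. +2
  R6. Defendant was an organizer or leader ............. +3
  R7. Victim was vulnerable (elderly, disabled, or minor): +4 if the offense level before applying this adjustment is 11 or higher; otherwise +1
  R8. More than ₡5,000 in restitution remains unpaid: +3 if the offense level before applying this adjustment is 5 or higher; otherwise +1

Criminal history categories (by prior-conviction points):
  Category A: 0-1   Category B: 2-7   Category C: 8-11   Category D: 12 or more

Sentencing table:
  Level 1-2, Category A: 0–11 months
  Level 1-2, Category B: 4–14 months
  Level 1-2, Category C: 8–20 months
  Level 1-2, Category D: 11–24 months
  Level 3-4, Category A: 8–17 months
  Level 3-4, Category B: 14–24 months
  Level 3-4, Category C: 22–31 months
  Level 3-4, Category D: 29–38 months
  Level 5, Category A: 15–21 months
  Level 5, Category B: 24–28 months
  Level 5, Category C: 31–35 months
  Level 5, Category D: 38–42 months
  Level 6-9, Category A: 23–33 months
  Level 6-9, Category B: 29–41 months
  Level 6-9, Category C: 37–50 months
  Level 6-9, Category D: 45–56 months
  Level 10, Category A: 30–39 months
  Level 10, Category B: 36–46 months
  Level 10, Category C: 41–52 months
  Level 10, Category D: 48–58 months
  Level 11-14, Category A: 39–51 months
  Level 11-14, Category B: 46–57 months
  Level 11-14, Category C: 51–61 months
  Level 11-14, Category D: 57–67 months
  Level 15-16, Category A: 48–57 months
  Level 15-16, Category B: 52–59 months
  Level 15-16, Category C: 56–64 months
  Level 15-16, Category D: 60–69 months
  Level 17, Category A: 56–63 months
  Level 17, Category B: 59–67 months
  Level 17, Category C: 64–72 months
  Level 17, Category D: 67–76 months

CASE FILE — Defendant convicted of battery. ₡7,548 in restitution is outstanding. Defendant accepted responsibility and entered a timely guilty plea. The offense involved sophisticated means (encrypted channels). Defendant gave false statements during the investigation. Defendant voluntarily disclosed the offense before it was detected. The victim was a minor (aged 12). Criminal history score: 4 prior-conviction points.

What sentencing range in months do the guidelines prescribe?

46-57 months

Base offense level for battery: 9.
R1 applies: 9 + 1 = 10.
R2 applies: 10 − 1 = 9.
R4 applies: 9 − 4 = 5.
R5 applies: 5 + 2 = 7.
R6 does not apply.
R7 applies (level before this adjustment is 7 < 11, so +1): 7 + 1 = 8.
R8 applies (level before this adjustment is 8 ≥ 5, so +3): 8 + 3 = 11.
Final offense level: 11.
Criminal history: 4 prior points → Category B (2-7).
Level 11 falls in the 11-14 band.
Grid: Level 11-14 × Category B = 46-57 months.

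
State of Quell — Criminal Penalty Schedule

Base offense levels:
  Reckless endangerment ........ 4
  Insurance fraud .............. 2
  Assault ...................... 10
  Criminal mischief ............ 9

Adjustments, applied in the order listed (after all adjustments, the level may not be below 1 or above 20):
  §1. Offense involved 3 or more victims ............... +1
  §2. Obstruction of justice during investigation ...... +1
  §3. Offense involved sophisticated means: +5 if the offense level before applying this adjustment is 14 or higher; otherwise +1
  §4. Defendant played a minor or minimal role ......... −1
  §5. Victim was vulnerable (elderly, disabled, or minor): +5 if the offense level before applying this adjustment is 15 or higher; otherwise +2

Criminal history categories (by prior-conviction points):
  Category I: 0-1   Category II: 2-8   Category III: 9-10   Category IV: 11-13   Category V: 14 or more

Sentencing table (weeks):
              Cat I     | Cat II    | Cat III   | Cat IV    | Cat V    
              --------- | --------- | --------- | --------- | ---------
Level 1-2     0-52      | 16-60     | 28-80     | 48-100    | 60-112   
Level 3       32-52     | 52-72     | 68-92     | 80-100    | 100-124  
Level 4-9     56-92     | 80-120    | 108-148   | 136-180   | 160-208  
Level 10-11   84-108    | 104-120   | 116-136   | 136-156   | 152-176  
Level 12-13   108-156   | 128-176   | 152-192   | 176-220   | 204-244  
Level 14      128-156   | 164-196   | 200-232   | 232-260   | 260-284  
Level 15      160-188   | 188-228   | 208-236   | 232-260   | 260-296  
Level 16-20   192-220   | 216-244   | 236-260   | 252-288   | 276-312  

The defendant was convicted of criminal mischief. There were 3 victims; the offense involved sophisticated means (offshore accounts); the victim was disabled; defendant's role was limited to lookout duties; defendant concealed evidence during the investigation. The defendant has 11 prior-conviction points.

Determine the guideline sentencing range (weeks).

176-220 weeks

Base offense level for criminal mischief: 9.
§1 applies: 9 + 1 = 10.
§2 applies: 10 + 1 = 11.
§3 applies (level before this adjustment is 11 < 14, so +1): 11 + 1 = 12.
§4 applies: 12 − 1 = 11.
§5 applies (level before this adjustment is 11 < 15, so +2): 11 + 2 = 13.
Final offense level: 13.
Criminal history: 11 prior points → Category IV (11-13).
Level 13 falls in the 12-13 band.
Grid: Level 12-13 × Category IV = 176-220 weeks.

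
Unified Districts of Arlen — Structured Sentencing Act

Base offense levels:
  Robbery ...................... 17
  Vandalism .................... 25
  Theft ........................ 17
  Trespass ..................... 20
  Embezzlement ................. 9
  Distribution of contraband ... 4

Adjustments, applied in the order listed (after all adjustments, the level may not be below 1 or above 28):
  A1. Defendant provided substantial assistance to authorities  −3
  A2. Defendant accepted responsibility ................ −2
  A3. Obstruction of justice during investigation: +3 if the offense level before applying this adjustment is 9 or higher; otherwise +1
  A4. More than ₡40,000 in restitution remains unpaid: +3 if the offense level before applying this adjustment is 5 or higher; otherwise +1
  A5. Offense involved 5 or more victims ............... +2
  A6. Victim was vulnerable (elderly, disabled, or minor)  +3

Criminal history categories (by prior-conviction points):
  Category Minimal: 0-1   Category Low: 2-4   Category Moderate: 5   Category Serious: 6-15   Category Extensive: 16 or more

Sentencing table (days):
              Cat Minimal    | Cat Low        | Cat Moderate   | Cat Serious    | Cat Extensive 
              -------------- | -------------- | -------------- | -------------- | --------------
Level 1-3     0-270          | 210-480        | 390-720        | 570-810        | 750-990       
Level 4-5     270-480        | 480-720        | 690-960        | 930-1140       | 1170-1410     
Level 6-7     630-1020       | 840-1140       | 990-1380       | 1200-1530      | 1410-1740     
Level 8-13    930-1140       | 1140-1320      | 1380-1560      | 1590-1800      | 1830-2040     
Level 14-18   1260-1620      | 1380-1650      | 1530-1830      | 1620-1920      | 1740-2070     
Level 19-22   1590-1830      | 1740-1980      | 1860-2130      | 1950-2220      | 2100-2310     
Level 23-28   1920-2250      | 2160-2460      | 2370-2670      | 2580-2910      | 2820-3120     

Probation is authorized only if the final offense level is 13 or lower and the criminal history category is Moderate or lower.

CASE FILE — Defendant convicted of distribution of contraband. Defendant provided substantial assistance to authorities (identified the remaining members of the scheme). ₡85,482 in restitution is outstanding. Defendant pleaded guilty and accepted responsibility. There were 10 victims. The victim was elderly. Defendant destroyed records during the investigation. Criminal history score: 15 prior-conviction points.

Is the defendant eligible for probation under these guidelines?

No

Base offense level for distribution of contraband: 4.
A1 applies: 4 − 3 = 1.
A2 applies: 1 − 2 = -1.
A3 applies (level before this adjustment is -1 < 9, so +1): -1 + 1 = 0.
A4 applies (level before this adjustment is 0 < 5, so +1): 0 + 1 = 1.
A5 applies: 1 + 2 = 3.
A6 applies: 3 + 3 = 6.
Final offense level: 6.
Criminal history: 15 prior points → Category Serious (6-15).
Level 6 falls in the 6-7 band.
Grid: Level 6-7 × Category Serious = 1200-1530 days.
Probation check: level 6 ≤ 13 and category Serious > Moderate → not eligible.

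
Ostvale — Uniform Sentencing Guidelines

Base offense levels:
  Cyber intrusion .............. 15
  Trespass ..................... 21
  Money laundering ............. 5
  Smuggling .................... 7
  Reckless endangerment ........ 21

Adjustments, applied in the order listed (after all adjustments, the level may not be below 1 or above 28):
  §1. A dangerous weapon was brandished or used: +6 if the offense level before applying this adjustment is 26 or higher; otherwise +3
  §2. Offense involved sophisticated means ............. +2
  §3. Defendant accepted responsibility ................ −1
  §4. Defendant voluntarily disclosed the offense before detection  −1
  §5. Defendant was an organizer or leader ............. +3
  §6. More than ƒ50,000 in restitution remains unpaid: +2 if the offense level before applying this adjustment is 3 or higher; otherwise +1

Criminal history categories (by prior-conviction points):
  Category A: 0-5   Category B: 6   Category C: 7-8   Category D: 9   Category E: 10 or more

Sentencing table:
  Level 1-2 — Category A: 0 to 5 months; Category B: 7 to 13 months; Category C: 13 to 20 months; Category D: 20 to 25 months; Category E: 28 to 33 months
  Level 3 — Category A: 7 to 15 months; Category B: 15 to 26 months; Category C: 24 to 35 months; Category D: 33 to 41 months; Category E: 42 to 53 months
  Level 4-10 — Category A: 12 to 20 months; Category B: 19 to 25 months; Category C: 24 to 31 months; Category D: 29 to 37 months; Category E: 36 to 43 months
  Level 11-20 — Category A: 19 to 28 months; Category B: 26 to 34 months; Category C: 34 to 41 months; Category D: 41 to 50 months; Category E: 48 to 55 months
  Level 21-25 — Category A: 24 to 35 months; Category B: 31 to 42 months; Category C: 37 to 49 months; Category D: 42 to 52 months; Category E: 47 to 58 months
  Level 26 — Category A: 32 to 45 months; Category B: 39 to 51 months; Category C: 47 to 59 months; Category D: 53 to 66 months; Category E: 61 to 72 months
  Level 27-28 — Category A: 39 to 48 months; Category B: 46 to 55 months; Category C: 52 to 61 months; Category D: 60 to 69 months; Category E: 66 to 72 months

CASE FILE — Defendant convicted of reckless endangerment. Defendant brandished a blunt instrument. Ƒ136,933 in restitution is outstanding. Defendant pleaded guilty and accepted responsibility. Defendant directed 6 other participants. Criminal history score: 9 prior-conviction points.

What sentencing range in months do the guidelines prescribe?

60-69 months

Base offense level for reckless endangerment: 21.
§1 applies (level before this adjustment is 21 < 26, so +3): 21 + 3 = 24.
§2 does not apply.
§3 applies: 24 − 1 = 23.
§5 applies: 23 + 3 = 26.
§6 applies (level before this adjustment is 26 ≥ 3, so +2): 26 + 2 = 28.
Final offense level: 28.
Criminal history: 9 prior points → Category D (9).
Level 28 falls in the 27-28 band.
Grid: Level 27-28 × Category D = 60-69 months.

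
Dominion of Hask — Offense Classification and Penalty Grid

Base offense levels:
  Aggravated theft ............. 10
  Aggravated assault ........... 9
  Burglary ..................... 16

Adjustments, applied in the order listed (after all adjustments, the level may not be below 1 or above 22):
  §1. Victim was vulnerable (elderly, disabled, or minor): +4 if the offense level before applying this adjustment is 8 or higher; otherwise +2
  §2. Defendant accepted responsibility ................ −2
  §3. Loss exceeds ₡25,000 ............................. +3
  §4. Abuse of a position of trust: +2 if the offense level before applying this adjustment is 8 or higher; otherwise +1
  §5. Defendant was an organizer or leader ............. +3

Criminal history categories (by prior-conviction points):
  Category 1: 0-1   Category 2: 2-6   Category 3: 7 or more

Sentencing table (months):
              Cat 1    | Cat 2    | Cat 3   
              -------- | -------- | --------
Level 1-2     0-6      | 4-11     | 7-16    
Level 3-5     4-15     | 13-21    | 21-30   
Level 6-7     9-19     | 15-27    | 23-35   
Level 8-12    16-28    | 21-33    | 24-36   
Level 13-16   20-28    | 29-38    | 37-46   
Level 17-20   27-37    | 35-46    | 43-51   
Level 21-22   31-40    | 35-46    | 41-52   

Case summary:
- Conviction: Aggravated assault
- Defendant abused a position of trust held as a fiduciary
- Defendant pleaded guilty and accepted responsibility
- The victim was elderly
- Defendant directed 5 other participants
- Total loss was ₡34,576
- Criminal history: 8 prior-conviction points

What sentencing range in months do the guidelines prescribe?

Base offense level for aggravated assault: 9.
§1 applies (level before this adjustment is 9 ≥ 8, so +4): 9 + 4 = 13.
§2 applies: 13 − 2 = 11.
§3 applies: 11 + 3 = 14.
§4 applies (level before this adjustment is 14 ≥ 8, so +2): 14 + 2 = 16.
§5 applies: 16 + 3 = 19.
Final offense level: 19.
Criminal history: 8 prior points → Category 3 (7+).
Level 19 falls in the 17-20 band.
Grid: Level 17-20 × Category 3 = 43-51 months.

43-51 months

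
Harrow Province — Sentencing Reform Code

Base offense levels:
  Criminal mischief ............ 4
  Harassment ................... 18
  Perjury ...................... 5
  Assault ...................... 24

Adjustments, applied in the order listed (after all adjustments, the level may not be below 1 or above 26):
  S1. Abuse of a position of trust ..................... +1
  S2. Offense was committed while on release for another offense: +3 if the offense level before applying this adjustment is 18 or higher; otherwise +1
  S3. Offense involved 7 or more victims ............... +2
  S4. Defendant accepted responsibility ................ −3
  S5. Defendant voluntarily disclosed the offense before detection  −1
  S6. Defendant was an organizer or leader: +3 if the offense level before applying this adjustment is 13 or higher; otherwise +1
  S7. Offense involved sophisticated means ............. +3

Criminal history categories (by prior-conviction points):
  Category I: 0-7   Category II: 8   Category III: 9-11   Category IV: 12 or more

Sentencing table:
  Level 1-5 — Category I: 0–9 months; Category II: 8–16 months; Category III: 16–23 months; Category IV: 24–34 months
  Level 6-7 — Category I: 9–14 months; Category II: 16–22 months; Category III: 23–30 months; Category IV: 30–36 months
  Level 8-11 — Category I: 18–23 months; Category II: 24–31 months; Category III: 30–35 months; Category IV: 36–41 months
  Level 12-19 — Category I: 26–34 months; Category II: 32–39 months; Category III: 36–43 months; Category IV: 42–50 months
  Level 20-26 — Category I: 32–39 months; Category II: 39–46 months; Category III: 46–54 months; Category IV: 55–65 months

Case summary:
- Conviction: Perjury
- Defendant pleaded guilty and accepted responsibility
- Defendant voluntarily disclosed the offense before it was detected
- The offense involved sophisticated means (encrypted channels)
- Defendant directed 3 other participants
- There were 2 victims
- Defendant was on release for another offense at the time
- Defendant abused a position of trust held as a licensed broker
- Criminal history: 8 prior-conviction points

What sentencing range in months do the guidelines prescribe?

16-22 months

Base offense level for perjury: 5.
S1 applies: 5 + 1 = 6.
S2 applies (level before this adjustment is 6 < 18, so +1): 6 + 1 = 7.
S3 does not apply.
S4 applies: 7 − 3 = 4.
S5 applies: 4 − 1 = 3.
S6 applies (level before this adjustment is 3 < 13, so +1): 3 + 1 = 4.
S7 applies: 4 + 3 = 7.
Final offense level: 7.
Criminal history: 8 prior points → Category II (8).
Level 7 falls in the 6-7 band.
Grid: Level 6-7 × Category II = 16-22 months.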